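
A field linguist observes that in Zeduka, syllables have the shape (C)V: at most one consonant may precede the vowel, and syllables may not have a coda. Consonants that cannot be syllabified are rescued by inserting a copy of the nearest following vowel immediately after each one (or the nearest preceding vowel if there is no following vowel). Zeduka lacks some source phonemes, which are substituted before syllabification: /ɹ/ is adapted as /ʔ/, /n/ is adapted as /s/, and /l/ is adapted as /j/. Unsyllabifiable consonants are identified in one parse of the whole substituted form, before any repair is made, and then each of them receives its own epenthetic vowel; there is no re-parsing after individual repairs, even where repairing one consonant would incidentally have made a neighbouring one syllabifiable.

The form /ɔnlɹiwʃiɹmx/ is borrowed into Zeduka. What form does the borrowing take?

Substitution: /n/ → /s/, /l/ → /j/, /ɹ/ → /ʔ/, giving /ɔsjʔiwʃiʔmx/.
Under (C)V, the unsyllabifiable consonants are /s/, /j/, /w/, /ʔ/, /m/, /x/ (no codas are permitted; onsets are limited to one consonant).
Epenthesis after each stranded consonant: /s/ → /si/, /j/ → /ji/, /w/ → /wi/, /ʔ/ → /ʔi/, /m/ → /mi/, /x/ → /xi/.

ɔsijiʔiwiʃiʔimixi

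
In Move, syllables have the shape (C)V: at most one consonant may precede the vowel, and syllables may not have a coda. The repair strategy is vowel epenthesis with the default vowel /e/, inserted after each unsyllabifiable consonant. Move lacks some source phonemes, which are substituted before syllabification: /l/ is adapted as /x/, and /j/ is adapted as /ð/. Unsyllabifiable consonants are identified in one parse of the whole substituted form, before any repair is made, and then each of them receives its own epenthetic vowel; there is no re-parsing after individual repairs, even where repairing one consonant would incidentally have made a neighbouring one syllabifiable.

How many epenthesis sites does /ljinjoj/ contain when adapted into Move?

After substitution the input is /xðinðoð/.
The unsyllabifiable consonants are /x/, /n/, /ð/; each receives one epenthetic vowel.

3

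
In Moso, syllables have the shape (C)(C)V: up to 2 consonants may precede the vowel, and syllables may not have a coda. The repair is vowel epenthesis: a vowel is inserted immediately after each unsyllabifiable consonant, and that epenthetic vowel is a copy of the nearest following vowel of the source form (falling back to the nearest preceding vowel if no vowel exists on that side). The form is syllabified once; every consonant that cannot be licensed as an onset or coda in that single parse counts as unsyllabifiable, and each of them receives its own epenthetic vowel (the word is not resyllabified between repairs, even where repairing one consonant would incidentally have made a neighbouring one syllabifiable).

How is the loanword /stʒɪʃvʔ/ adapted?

Under (C)(C)V, the unsyllabifiable consonants are /s/, /ʃ/, /v/, /ʔ/ (no codas are permitted; onsets may contain at most 2 consonants).
Inserting the epenthetic vowel yields /s/ → /sɪ/, /ʃ/ → /ʃɪ/, /v/ → /vɪ/, /ʔ/ → /ʔɪ/.

sɪtʒɪʃɪvɪʔɪ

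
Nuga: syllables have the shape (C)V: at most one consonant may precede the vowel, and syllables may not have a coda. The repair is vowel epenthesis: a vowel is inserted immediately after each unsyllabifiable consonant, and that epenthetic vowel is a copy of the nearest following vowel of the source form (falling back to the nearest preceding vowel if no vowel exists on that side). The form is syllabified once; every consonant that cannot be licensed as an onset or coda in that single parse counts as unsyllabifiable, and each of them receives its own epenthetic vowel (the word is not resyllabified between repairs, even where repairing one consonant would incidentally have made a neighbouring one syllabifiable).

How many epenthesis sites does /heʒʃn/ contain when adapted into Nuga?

The unsyllabifiable consonants are /ʒ/, /ʃ/, /n/; each receives one epenthetic vowel.

3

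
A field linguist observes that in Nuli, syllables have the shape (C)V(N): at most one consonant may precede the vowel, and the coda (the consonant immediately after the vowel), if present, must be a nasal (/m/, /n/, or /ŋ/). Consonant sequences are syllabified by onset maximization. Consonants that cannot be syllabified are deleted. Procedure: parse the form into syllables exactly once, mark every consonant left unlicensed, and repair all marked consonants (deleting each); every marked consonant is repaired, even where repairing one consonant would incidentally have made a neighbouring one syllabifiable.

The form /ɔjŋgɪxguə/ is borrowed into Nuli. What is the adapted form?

The consonants /j/, /ŋ/, /x/ cannot be parsed into a legal (C)V(N) syllable (only a nasal (/m/, /n/, or /ŋ/) is licensed in coda position; onsets are limited to one consonant).
Deleting the stranded consonants removes /j/, /ŋ/, /x/.

ɔgɪguə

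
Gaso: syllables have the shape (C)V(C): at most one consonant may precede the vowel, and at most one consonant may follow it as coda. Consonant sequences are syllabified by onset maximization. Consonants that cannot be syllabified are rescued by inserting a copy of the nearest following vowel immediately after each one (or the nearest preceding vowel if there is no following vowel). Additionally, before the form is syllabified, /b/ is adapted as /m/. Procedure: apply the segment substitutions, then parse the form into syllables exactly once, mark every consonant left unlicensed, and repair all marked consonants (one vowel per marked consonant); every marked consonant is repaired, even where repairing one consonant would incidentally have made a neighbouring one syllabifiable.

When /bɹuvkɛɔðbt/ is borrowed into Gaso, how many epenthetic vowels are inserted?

3

After substitution the input is /mɹuvkɛɔðmt/.
The unsyllabifiable consonants are /m/, /m/, /t/; each receives one epenthetic vowel.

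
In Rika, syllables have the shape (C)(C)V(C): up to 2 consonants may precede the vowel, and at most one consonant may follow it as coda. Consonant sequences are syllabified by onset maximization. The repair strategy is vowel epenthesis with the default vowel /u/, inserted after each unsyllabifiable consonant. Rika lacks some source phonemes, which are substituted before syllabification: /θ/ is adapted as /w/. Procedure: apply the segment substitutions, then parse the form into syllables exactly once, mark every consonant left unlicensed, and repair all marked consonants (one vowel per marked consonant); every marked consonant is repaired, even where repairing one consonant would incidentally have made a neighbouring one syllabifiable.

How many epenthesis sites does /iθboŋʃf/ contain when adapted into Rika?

2

After substitution the input is /iwboŋʃf/.
The unsyllabifiable consonants are /ʃ/, /f/; each receives one epenthetic vowel.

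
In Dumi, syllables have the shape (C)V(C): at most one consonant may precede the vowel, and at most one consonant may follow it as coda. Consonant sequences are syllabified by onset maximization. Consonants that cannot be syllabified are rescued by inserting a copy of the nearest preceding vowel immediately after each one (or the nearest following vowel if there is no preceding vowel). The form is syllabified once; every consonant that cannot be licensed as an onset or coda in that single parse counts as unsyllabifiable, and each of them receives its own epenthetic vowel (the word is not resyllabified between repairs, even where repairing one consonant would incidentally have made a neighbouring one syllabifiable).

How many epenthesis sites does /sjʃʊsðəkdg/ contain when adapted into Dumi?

The unsyllabifiable consonants are /s/, /j/, /d/, /g/; each receives one epenthetic vowel.

4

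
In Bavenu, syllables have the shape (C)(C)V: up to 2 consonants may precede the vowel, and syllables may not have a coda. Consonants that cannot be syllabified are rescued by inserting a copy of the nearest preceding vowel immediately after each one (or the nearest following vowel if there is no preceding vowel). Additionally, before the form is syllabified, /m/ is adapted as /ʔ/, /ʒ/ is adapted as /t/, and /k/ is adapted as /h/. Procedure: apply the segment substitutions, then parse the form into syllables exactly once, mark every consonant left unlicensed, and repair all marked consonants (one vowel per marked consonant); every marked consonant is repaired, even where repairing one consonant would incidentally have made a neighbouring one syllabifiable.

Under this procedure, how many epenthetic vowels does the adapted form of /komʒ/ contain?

After substitution the input is /hoʔt/.
The unsyllabifiable consonants are /ʔ/, /t/; each receives one epenthetic vowel.

2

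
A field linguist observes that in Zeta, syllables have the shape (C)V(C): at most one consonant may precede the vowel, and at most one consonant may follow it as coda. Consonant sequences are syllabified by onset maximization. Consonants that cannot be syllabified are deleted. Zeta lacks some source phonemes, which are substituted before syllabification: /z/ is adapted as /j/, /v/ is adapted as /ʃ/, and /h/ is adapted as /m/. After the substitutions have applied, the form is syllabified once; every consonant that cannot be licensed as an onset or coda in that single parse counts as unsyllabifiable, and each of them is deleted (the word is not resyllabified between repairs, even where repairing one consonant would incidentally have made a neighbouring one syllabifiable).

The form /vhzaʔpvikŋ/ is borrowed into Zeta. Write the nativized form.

Substitution: /v/ → /ʃ/, /h/ → /m/, /z/ → /j/, giving /ʃmjaʔpʃikŋ/.
Syllabifying with onset maximization leaves /ʃ/, /m/, /p/, /ŋ/ stranded (at most one coda consonant is licensed; onsets are limited to one consonant).
Each unlicensed consonant is deleted: /ʃ/, /m/, /p/, /ŋ/.

jaʔʃik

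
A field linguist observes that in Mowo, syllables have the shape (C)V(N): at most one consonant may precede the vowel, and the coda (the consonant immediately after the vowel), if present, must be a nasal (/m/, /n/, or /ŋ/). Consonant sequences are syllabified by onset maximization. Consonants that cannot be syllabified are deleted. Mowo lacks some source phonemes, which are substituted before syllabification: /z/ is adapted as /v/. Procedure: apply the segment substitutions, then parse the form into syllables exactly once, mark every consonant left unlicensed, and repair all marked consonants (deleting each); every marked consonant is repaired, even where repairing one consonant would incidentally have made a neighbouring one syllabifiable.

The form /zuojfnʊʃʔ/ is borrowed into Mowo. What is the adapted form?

vuonʊ

Substitution: /z/ → /v/, giving /vuojfnʊʃʔ/.
The consonants /j/, /f/, /ʃ/, /ʔ/ cannot be parsed into a legal (C)V(N) syllable (only a nasal (/m/, /n/, or /ŋ/) is licensed in coda position; onsets are limited to one consonant).
Each unlicensed consonant is deleted: /j/, /f/, /ʃ/, /ʔ/.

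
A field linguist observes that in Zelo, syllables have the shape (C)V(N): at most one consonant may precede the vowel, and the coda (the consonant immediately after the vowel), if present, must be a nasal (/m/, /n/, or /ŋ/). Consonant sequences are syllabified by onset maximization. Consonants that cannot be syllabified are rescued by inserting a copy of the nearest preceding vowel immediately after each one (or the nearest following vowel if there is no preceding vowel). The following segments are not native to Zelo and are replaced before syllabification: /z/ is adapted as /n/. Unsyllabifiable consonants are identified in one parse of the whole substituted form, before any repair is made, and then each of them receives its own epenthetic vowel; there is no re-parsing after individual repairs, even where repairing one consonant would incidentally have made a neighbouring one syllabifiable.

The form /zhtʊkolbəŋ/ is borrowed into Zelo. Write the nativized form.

Substitution: /z/ → /n/, giving /nhtʊkolbəŋ/.
Under (C)V(N), the unsyllabifiable consonants are /n/, /h/, /l/ (only a nasal (/m/, /n/, or /ŋ/) is licensed in coda position; onsets are limited to one consonant).
Epenthesis after each stranded consonant: /n/ → /nʊ/, /h/ → /hʊ/, /l/ → /lo/.

nʊhʊtʊkolobəŋ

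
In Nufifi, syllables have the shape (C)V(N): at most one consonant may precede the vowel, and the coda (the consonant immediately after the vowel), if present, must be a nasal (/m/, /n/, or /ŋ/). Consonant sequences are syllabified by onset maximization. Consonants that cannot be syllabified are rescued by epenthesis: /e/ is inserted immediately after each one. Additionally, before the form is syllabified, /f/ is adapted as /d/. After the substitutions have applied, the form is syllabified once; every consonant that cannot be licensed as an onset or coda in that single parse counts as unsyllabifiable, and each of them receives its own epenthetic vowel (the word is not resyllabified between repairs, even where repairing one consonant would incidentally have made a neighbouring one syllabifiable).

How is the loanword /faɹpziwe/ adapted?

Substitution: /f/ → /d/, giving /daɹpziwe/.
The consonants /ɹ/, /p/ cannot be parsed into a legal (C)V(N) syllable (only a nasal (/m/, /n/, or /ŋ/) is licensed in coda position; onsets are limited to one consonant).
Inserting the epenthetic vowel yields /ɹ/ → /ɹe/, /p/ → /pe/.

daɹepeziwe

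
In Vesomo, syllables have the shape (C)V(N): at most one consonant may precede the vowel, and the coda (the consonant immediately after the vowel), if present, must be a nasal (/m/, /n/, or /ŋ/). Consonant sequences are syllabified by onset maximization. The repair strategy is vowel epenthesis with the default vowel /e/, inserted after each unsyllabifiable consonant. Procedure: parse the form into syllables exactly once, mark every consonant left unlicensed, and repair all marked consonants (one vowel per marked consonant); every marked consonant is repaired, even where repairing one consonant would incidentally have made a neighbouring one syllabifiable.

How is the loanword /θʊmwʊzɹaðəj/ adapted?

θʊmwʊzeɹaðəje

Under (C)V(N), the unsyllabifiable consonants are /z/, /j/ (only a nasal (/m/, /n/, or /ŋ/) is licensed in coda position; onsets are limited to one consonant).
Inserting the epenthetic vowel yields /z/ → /ze/, /j/ → /je/.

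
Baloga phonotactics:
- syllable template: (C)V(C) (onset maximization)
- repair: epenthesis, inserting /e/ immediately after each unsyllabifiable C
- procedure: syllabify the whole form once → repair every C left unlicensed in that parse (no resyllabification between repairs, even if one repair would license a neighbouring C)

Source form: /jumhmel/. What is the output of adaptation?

jumhemel

Syllabifying with onset maximization leaves /h/ stranded (at most one coda consonant is licensed; onsets are limited to one consonant).
Epenthesis after each stranded consonant: /h/ → /he/.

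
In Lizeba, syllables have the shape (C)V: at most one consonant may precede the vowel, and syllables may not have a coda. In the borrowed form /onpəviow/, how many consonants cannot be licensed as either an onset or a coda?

Under (C)V, the unsyllabifiable consonants are /n/, /w/ (no codas are permitted; onsets are limited to one consonant).

2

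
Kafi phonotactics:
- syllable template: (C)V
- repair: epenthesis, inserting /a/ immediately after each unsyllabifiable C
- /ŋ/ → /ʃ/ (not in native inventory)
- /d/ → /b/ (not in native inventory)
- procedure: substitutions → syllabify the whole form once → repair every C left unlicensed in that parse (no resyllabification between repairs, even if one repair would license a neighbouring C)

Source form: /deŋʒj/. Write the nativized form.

Substitution: /d/ → /b/, /ŋ/ → /ʃ/, giving /beʃʒj/.
The consonants /ʃ/, /ʒ/, /j/ cannot be parsed into a legal (C)V syllable (no codas are permitted; onsets are limited to one consonant).
Epenthesis after each stranded consonant: /ʃ/ → /ʃa/, /ʒ/ → /ʒa/, /j/ → /ja/.

beʃaʒaja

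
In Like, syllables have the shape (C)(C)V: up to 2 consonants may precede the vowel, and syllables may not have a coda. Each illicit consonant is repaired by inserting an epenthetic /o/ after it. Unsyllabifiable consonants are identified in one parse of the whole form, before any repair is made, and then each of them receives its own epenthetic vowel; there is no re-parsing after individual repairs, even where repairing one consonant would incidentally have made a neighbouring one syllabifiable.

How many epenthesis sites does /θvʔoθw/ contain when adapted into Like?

The unsyllabifiable consonants are /θ/, /θ/, /w/; each receives one epenthetic vowel.

3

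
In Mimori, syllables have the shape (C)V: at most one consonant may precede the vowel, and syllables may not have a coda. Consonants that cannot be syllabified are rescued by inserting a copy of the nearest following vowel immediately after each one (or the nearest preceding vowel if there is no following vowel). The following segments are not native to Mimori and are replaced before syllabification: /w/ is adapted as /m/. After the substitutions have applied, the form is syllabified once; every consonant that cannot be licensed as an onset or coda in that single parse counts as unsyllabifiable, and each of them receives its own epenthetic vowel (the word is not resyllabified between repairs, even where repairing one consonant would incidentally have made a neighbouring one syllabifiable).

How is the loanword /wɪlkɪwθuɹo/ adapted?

mɪlɪkɪmuθuɹo

Substitution: /w/ → /m/, giving /mɪlkɪmθuɹo/.
Under (C)V, the unsyllabifiable consonants are /l/, /m/ (no codas are permitted; onsets are limited to one consonant).
Epenthesis after each stranded consonant: /l/ → /lɪ/, /m/ → /mu/.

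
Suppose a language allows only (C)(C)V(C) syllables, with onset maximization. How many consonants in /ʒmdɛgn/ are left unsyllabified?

Syllabifying with onset maximization leaves /ʒ/, /n/ stranded (at most one coda consonant is licensed; onsets may contain at most 2 consonants).

2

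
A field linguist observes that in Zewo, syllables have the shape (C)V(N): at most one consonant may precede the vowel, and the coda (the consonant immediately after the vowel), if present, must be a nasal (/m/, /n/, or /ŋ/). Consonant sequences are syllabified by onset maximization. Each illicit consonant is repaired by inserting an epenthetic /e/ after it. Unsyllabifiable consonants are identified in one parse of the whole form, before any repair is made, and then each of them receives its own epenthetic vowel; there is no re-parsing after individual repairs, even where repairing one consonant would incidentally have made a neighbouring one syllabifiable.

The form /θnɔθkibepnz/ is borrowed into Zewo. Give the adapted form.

Under (C)V(N), the unsyllabifiable consonants are /θ/, /θ/, /p/, /n/, /z/ (only a nasal (/m/, /n/, or /ŋ/) is licensed in coda position; onsets are limited to one consonant).
Each unlicensed consonant becomes the onset of a new syllable: /θ/ → /θe/, /θ/ → /θe/, /p/ → /pe/, /n/ → /ne/, /z/ → /ze/.

θenɔθekibepeneze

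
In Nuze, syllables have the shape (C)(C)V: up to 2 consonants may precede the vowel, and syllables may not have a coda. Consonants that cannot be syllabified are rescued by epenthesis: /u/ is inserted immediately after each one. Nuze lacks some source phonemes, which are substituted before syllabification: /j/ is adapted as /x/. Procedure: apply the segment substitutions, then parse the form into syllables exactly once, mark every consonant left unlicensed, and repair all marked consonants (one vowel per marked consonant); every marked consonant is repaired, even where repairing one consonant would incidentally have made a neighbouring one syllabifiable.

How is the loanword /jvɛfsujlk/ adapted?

Substitution: /j/ → /x/, giving /xvɛfsuxlk/.
The consonants /x/, /l/, /k/ cannot be parsed into a legal (C)(C)V syllable (no codas are permitted; onsets may contain at most 2 consonants).
Epenthesis after each stranded consonant: /x/ → /xu/, /l/ → /lu/, /k/ → /ku/.

xvɛfsuxuluku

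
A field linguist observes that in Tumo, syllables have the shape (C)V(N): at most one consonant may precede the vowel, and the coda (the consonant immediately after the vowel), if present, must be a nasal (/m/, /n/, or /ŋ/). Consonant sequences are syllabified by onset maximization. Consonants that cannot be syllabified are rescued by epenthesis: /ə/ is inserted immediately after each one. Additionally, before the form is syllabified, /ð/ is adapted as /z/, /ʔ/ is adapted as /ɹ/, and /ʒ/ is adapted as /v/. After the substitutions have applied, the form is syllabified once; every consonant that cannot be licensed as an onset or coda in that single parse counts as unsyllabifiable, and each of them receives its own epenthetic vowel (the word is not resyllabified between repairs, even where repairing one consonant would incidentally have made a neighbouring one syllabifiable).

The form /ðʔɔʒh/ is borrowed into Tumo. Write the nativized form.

Substitution: /ð/ → /z/, /ʔ/ → /ɹ/, /ʒ/ → /v/, giving /zɹɔvh/.
Under (C)V(N), the unsyllabifiable consonants are /z/, /v/, /h/ (only a nasal (/m/, /n/, or /ŋ/) is licensed in coda position; onsets are limited to one consonant).
Inserting the epenthetic vowel yields /z/ → /zə/, /v/ → /və/, /h/ → /hə/.

zəɹɔvəhə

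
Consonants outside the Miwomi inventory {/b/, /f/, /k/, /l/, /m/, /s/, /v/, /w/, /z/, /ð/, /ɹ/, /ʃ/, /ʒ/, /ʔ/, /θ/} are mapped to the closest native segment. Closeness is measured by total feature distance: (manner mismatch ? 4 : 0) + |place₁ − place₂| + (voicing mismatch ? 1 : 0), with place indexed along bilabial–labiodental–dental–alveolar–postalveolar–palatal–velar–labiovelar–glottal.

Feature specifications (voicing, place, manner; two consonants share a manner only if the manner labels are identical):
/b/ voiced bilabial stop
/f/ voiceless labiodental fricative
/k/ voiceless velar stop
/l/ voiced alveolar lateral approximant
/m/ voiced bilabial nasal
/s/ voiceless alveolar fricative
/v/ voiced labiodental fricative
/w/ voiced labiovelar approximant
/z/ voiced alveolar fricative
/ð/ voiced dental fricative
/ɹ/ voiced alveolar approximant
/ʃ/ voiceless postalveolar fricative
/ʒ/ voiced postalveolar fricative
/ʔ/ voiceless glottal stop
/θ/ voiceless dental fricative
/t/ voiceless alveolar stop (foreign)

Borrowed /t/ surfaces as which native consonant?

k

/k/ is closest: same manner (stop), place distance 3 (alveolar→velar), same voicing; total 3. Next closest is /b/ at distance 4.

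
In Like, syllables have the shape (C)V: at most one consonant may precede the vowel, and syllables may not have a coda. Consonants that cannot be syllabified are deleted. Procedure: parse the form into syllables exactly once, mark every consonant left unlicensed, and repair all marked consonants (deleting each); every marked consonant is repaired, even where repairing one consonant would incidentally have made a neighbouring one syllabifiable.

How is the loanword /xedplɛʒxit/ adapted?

xelɛxi

The consonants /d/, /p/, /ʒ/, /t/ cannot be parsed into a legal (C)V syllable (no codas are permitted; onsets are limited to one consonant).
Deleting the stranded consonants removes /d/, /p/, /ʒ/, /t/.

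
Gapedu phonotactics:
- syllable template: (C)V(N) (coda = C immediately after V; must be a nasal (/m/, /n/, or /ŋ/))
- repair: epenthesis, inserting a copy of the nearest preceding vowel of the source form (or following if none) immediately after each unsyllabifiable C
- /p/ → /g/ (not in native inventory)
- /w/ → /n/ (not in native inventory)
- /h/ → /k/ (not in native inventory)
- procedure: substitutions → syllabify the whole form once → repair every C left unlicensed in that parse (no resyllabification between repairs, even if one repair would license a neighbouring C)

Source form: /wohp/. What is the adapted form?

nokogo

Substitution: /w/ → /n/, /h/ → /k/, /p/ → /g/, giving /nokg/.
Syllabifying with onset maximization leaves /k/, /g/ stranded (only a nasal (/m/, /n/, or /ŋ/) is licensed in coda position; onsets are limited to one consonant).
Epenthesis after each stranded consonant: /k/ → /ko/, /g/ → /go/.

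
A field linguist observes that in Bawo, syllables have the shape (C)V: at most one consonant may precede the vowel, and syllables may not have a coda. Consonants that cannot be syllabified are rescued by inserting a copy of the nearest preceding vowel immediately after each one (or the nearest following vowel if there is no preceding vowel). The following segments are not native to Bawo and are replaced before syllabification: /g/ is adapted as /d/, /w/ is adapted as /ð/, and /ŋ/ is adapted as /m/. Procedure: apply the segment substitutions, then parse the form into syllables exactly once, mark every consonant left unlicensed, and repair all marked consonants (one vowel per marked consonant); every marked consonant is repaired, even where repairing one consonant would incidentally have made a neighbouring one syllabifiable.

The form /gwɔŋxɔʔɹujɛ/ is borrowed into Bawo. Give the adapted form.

Substitution: /g/ → /d/, /w/ → /ð/, /ŋ/ → /m/, giving /dðɔmxɔʔɹujɛ/.
The consonants /d/, /m/, /ʔ/ cannot be parsed into a legal (C)V syllable (no codas are permitted; onsets are limited to one consonant).
Epenthesis after each stranded consonant: /d/ → /dɔ/, /m/ → /mɔ/, /ʔ/ → /ʔɔ/.

dɔðɔmɔxɔʔɔɹujɛ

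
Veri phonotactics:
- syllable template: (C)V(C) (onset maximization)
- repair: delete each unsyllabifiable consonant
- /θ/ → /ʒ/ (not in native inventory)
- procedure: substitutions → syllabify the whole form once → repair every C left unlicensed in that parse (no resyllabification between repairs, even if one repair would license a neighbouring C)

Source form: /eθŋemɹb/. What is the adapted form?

Substitution: /θ/ → /ʒ/, giving /eʒŋemɹb/.
Under (C)V(C), the unsyllabifiable consonants are /ɹ/, /b/ (at most one coda consonant is licensed; onsets are limited to one consonant).
Each unlicensed consonant is deleted: /ɹ/, /b/.

eʒŋem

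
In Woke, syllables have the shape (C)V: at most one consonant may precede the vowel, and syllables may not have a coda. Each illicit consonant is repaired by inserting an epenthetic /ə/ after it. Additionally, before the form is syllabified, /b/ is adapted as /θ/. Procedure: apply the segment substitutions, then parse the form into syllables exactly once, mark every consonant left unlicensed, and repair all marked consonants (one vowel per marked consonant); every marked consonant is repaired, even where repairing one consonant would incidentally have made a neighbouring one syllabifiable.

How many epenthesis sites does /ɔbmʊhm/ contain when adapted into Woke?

After substitution the input is /ɔθmʊhm/.
The unsyllabifiable consonants are /θ/, /h/, /m/; each receives one epenthetic vowel.

3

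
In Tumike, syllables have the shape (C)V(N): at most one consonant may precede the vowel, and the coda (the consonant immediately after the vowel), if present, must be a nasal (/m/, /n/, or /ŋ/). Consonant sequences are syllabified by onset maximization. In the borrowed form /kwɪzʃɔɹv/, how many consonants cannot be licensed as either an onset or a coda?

4

Under (C)V(N), the unsyllabifiable consonants are /k/, /z/, /ɹ/, /v/ (only a nasal (/m/, /n/, or /ŋ/) is licensed in coda position; onsets are limited to one consonant).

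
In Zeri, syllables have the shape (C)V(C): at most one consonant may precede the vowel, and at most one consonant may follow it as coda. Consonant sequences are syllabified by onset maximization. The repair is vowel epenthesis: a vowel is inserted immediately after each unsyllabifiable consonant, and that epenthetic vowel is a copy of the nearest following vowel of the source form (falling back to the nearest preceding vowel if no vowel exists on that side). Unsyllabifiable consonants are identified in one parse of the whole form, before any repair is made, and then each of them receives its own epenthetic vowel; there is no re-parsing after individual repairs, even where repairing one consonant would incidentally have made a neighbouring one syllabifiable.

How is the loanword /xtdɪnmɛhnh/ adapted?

Under (C)V(C), the unsyllabifiable consonants are /x/, /t/, /n/, /h/ (at most one coda consonant is licensed; onsets are limited to one consonant).
Inserting the epenthetic vowel yields /x/ → /xɪ/, /t/ → /tɪ/, /n/ → /nɛ/, /h/ → /hɛ/.

xɪtɪdɪnmɛhnɛhɛ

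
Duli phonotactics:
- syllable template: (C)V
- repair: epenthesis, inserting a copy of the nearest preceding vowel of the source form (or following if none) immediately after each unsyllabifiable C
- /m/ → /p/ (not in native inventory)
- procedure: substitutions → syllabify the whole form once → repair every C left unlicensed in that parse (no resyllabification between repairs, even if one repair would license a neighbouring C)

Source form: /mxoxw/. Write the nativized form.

poxoxowo

Substitution: /m/ → /p/, giving /pxoxw/.
The consonants /p/, /x/, /w/ cannot be parsed into a legal (C)V syllable (no codas are permitted; onsets are limited to one consonant).
Inserting the epenthetic vowel yields /p/ → /po/, /x/ → /xo/, /w/ → /wo/.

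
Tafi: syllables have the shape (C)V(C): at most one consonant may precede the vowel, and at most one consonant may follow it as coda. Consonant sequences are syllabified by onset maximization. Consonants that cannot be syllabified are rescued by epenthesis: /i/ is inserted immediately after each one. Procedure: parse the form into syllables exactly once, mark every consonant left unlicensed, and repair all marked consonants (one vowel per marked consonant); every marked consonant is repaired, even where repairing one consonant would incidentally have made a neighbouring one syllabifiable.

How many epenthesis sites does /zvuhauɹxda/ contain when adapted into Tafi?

2

The unsyllabifiable consonants are /z/, /x/; each receives one epenthetic vowel.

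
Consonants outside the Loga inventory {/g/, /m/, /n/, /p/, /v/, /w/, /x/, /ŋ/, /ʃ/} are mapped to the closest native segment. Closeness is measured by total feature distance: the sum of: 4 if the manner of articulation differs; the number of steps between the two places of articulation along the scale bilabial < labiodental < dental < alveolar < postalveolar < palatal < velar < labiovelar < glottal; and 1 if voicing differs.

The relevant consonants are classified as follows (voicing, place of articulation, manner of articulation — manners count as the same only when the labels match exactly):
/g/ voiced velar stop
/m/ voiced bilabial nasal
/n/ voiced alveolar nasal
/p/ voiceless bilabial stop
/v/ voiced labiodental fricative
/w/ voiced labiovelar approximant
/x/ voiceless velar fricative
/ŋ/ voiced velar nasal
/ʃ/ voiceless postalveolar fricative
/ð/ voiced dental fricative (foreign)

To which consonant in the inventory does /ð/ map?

v

/v/ is closest: same manner (fricative), place distance 1 (dental→labiodental), same voicing; total 1. Next closest is /ʃ/ at distance 3.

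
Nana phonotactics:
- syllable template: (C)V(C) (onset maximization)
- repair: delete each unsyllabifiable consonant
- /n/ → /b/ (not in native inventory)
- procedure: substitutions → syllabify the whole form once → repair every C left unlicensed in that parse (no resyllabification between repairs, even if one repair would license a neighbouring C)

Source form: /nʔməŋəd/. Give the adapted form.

məŋəd

Substitution: /n/ → /b/, giving /bʔməŋəd/.
The consonants /b/, /ʔ/ cannot be parsed into a legal (C)V(C) syllable (at most one coda consonant is licensed; onsets are limited to one consonant).
Each unlicensed consonant is deleted: /b/, /ʔ/.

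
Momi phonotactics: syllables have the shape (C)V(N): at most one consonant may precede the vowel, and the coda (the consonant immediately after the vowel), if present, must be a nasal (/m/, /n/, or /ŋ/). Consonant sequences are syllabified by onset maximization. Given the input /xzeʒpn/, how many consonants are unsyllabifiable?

4

The consonants /x/, /ʒ/, /p/, /n/ cannot be parsed into a legal (C)V(N) syllable (only a nasal (/m/, /n/, or /ŋ/) is licensed in coda position; onsets are limited to one consonant).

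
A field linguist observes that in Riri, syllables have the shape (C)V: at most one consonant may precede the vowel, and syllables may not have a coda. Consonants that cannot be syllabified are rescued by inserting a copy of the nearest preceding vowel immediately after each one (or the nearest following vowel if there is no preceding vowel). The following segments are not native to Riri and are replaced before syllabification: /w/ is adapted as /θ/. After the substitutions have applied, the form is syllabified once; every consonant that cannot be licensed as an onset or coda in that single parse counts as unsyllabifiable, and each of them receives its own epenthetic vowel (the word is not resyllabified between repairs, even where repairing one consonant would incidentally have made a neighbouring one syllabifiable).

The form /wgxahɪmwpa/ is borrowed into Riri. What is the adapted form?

θagaxahɪmɪθɪpa

Substitution: /w/ → /θ/, giving /θgxahɪmθpa/.
The consonants /θ/, /g/, /m/, /θ/ cannot be parsed into a legal (C)V syllable (no codas are permitted; onsets are limited to one consonant).
Each unlicensed consonant becomes the onset of a new syllable: /θ/ → /θa/, /g/ → /ga/, /m/ → /mɪ/, /θ/ → /θɪ/.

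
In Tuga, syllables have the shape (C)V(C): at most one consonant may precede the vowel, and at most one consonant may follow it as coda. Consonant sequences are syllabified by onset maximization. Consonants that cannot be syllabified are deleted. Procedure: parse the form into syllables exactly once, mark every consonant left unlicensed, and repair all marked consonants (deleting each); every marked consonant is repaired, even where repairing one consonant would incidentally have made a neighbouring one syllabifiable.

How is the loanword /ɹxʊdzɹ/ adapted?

Under (C)V(C), the unsyllabifiable consonants are /ɹ/, /z/, /ɹ/ (at most one coda consonant is licensed; onsets are limited to one consonant).
Deletion applies to /ɹ/, /z/, /ɹ/.

xʊd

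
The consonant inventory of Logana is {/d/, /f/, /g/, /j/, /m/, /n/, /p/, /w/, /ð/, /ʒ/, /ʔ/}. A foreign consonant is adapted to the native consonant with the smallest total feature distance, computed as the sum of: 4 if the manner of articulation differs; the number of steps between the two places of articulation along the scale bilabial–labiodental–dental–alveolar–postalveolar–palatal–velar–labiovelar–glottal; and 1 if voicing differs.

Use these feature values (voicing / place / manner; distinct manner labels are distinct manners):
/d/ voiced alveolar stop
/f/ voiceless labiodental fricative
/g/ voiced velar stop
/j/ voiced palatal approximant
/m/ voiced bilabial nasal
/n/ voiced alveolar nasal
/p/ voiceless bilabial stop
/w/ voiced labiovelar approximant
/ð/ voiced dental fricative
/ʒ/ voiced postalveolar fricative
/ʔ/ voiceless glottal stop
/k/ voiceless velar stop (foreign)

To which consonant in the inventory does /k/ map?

/g/ is closest: same manner (stop), place distance 0 (velar→velar), voicing differs (+1); total 1. Next closest is /ʔ/ at distance 2.

g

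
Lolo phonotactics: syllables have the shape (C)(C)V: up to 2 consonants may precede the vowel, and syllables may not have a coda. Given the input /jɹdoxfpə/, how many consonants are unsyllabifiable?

2

Under (C)(C)V, the unsyllabifiable consonants are /j/, /x/ (no codas are permitted; onsets may contain at most 2 consonants).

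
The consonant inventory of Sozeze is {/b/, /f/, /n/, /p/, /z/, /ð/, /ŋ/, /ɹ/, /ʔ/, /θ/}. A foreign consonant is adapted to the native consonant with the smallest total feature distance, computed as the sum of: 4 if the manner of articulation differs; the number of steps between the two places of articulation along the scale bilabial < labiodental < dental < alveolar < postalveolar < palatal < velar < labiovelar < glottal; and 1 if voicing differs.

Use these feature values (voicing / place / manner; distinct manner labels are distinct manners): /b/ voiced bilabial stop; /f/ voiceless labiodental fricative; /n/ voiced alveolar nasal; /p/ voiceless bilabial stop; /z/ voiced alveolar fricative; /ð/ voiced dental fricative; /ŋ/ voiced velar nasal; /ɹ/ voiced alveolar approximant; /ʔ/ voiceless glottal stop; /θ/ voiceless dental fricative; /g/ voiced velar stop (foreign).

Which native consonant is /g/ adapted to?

ʔ

/ʔ/ is closest: same manner (stop), place distance 2 (velar→glottal), voicing differs (+1); total 3. Next closest is /ŋ/ at distance 4.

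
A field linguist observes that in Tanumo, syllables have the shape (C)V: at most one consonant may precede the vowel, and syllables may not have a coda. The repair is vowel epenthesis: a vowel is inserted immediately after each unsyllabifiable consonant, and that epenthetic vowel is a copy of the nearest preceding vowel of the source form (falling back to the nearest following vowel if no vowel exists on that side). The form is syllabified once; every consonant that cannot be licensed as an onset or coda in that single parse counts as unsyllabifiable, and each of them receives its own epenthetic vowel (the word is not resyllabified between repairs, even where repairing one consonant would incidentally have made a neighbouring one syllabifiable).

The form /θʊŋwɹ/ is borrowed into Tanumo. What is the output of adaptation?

The consonants /ŋ/, /w/, /ɹ/ cannot be parsed into a legal (C)V syllable (no codas are permitted; onsets are limited to one consonant).
Each unlicensed consonant becomes the onset of a new syllable: /ŋ/ → /ŋʊ/, /w/ → /wʊ/, /ɹ/ → /ɹʊ/.

θʊŋʊwʊɹʊ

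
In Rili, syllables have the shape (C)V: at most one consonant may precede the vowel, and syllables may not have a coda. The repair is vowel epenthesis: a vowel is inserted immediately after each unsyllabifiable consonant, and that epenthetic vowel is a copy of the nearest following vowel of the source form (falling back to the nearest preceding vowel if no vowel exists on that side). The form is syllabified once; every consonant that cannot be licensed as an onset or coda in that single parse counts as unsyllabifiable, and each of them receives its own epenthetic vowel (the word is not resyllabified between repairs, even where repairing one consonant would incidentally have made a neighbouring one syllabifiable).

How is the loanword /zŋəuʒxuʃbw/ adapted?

Under (C)V, the unsyllabifiable consonants are /z/, /ʒ/, /ʃ/, /b/, /w/ (no codas are permitted; onsets are limited to one consonant).
Epenthesis after each stranded consonant: /z/ → /zə/, /ʒ/ → /ʒu/, /ʃ/ → /ʃu/, /b/ → /bu/, /w/ → /wu/.

zəŋəuʒuxuʃubuwu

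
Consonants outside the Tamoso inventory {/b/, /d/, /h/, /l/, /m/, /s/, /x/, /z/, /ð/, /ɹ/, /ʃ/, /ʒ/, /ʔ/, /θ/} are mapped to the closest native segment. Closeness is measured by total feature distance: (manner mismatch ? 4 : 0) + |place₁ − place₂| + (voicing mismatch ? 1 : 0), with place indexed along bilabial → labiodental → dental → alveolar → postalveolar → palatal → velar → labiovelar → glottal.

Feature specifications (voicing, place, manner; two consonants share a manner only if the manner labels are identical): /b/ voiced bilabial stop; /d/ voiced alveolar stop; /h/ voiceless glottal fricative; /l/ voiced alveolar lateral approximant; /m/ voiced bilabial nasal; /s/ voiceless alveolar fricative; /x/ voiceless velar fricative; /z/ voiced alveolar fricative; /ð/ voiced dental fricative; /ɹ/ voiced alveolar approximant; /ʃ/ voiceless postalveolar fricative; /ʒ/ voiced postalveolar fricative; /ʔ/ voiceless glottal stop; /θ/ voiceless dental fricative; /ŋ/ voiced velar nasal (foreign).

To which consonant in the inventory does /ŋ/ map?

x

/x/ is closest: manner differs (nasal→fricative, +4), place distance 0 (velar→velar), voicing differs (+1); total 5. Next closest is /m/ at distance 6.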